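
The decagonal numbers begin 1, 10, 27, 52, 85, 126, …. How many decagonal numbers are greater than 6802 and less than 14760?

20

The n-th decagonal number is n(4n−3).
Smallest index with value > 6802: n = 42 (giving 6930).
Largest index with value < 14760: n = 61 (giving 14701).
Indices 42 through 61: 20 terms.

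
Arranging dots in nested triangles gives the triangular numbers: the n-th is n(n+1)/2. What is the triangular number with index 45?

The 45th triangular number is n(n+1)/2 with n = 45.
45·46/2 = 2070/2 = 1035.

1035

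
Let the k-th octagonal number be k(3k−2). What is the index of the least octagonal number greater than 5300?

Solve n(3n−2) > 5300 for integer n.
The largest n with value ≤ 5300 is 42 (since 5208 ≤ 5300 < 5461), so the first above is n = 43, value 5461.

43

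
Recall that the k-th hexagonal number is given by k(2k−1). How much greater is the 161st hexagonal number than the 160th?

641

Consecutive hexagonal numbers differ by 4n − 3: here 4·161 − 3 = 641.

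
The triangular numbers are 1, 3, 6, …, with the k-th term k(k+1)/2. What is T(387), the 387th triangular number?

75078

The 387th triangular number is n(n+1)/2 with n = 387.
387·388/2 = 150156/2 = 75078.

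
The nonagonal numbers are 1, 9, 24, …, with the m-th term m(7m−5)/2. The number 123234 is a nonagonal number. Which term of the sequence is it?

Set n(7n−5)/2 = 123234, giving 7n² − 5n − 246468 = 0.
The discriminant is 25 + 56·123234 = 6901129, and √6901129 = 2627.
So n = (5 + 2627) / 14 = 2632/14 = 188.

188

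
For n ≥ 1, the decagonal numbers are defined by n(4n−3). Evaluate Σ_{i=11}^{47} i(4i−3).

138121

Σ i(4i−3) = 4Σi² − 3Σi over i = 11..47.
Σi = 1128 − 55 = 1073 and Σi² = 35720 − 385 = 35335.
4·35335 − 3·1073 = 138121.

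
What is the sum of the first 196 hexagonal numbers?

5038866

Σ i(2i−1) = 2Σi² − Σi over i = 1..196.
Σi = 19306 and Σi² = 2529086.
2·2529086 − 1·19306 = 5038866.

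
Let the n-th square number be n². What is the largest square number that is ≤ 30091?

Solve n² ≤ 30091 for integer n.
n = 173 gives 29929 ≤ 30091, while n = 174 gives 30276 > 30091; so the answer is 29929.

29929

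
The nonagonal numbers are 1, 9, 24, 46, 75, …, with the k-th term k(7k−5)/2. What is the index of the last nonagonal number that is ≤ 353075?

Solve n(7n−5)/2 ≤ 353075 for integer n.
n = 317 gives 350919 ≤ 353075, while n = 318 gives 353139 > 353075; so the answer is index 317.

317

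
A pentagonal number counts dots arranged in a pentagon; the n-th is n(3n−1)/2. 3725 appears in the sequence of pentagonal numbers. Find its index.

Set n(3n−1)/2 = 3725, giving 3n² − n − 7450 = 0.
The discriminant is 1 + 24·3725 = 89401, and √89401 = 299.
So n = (1 + 299) / 6 = 300/6 = 50.

50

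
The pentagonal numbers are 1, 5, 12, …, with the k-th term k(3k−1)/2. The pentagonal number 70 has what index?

7

Set n(3n−1)/2 = 70, giving 3n² − n − 140 = 0.
The discriminant is 1 + 24·70 = 1681, and √1681 = 41.
So n = (1 + 41) / 6 = 42/6 = 7.
Check: 7·(3·7 − 1)/2 = 70. ✓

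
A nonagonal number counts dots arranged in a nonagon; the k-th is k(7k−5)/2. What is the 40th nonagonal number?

The 40th nonagonal number is n(7n−5)/2 with n = 40.
40·(7·40 − 5)/2 = 40·275/2 = 5500.

5500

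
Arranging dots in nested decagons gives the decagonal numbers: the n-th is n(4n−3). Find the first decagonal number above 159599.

Solve n(4n−3) > 159599 for integer n.
The largest n with value ≤ 159599 is 200 (since 159400 ≤ 159599 < 161001), so the first above is n = 201, value 161001.

161001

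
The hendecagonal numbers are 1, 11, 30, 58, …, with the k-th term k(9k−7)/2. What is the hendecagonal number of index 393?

The 393rd hendecagonal number is n(9n−7)/2 with n = 393.
393·(9·393 − 7)/2 = 393·3530/2 = 393·1765 = 693645.

693645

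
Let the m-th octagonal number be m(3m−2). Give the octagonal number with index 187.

104533

The 187th octagonal number is n(3n−2) with n = 187.
187·(3·187 − 2) = 187·559 = 104533.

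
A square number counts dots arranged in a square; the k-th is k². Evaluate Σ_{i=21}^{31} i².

Σ_{i=21}^{31} i² = 10416 − 2870 = 7546.

7546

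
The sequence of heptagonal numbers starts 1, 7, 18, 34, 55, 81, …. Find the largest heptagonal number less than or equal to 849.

783

Solve n(5n−3)/2 ≤ 849 for integer n.
n = 18 gives 783 ≤ 849, while n = 19 gives 874 > 849; so the answer is 783.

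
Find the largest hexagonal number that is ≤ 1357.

1326

Solve n(2n−1) ≤ 1357 for integer n.
n = 26 gives 1326 ≤ 1357, while n = 27 gives 1431 > 1357; so the answer is 1326.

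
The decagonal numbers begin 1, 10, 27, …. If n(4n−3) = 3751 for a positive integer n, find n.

31

Set n(4n−3) = 3751, giving 4n² − 3n − 3751 = 0.
So n = (3 + 245) / 8 = 248/8 = 31.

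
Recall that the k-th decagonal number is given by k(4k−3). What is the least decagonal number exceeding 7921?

7965

Solve n(4n−3) > 7921 for integer n.
The largest n with value ≤ 7921 is 44 (since 7612 ≤ 7921 < 7965), so the first above is n = 45, value 7965.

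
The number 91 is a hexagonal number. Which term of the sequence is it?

7

Set n(2n−1) = 91, giving 2n² − n − 91 = 0.
The discriminant is 1 + 8·91 = 729, and √729 = 27.
So n = (1 + 27) / 4 = 28/4 = 7.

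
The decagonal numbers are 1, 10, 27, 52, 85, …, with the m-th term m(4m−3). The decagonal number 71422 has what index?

134

Set n(4n−3) = 71422, giving 4n² − 3n − 71422 = 0.
So n = (3 + 1069) / 8 = 1072/8 = 134.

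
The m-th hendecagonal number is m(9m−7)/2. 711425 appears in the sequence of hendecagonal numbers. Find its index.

398

Set n(9n−7)/2 = 711425, giving 9n² − 7n − 1422850 = 0.
So n = (7 + 7157) / 18 = 7164/18 = 398.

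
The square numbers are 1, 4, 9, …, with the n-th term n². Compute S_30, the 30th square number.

900

The 30th square number is n² with n = 30.
30² = 900.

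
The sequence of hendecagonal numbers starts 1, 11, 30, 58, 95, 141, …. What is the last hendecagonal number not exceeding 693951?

Solve n(9n−7)/2 ≤ 693951 for integer n.
n = 393 gives 693645 ≤ 693951, while n = 394 gives 697183 > 693951; so the answer is 693645.

693645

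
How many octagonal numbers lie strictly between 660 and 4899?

The n-th octagonal number is n(3n−2).
Smallest index with value > 660: n = 16 (giving 736).
Largest index with value < 4899: n = 40 (giving 4720).
Indices 16 through 40: 25 terms.

25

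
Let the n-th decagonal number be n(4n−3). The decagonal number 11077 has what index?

53

Set n(4n−3) = 11077, giving 4n² − 3n − 11077 = 0.
The discriminant is 9 + 16·11077 = 177241, and √177241 = 421.
So n = (3 + 421) / 8 = 424/8 = 53.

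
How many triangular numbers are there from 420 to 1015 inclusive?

The n-th triangular number is n(n+1)/2.
Smallest index with value ≥ 420: n = 29 (giving 435).
Largest index with value ≤ 1015: n = 44 (giving 990).
Indices 29 through 44: 16 terms.

16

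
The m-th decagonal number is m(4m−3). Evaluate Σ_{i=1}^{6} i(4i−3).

301

Σ i(4i−3) = 4Σi² − 3Σi over i = 1..6.
Σi = 21 and Σi² = 91.
4·91 − 3·21 = 301.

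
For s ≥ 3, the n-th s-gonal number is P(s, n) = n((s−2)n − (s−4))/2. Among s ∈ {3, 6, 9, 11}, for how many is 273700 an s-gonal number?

s = 3: P(3, 739) = 273430 and P(3, 740) = 274170; 273700 is not s-gonal.
s = 6: P(6, 370) = 273430 and P(6, 371) = 274911; 273700 is not s-gonal.
s = 9: P(9, 280) = 273700. ✓
s = 11: P(11, 247) = 273676 and P(11, 248) = 275900; 273700 is not s-gonal.
Hits: s ∈ {9} → 1.

1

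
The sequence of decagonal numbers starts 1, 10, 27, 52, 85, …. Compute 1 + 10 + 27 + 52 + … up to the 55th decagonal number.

223300

Σ i(4i−3) = 4Σi² − 3Σi over i = 1..55.
Σi = 1540 and Σi² = 56980.
4·56980 − 3·1540 = 223300.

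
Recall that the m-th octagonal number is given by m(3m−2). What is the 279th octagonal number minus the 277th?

3332

279·(3·279 − 2) = 232965 and 277·(3·277 − 2) = 229633.
Difference: 232965 − 229633 = 3332.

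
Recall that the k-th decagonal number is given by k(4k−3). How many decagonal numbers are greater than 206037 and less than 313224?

53

The n-th decagonal number is n(4n−3).
Smallest index with value > 206037: n = 228 (giving 207252).
Largest index with value < 313224: n = 280 (giving 312760).
Indices 228 through 280: 53 terms.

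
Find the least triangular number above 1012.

Solve n(n+1)/2 > 1012 for integer n.
The largest n with value ≤ 1012 is 44 (since 990 ≤ 1012 < 1035), so the first above is n = 45, value 1035.

1035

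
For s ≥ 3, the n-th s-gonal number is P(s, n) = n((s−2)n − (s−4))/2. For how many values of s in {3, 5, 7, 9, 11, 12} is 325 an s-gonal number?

s = 3: P(3, 25) = 325. ✓
s = 5: P(5, 14) = 287 and P(5, 15) = 330; 325 is not s-gonal.
s = 7: P(7, 11) = 286 and P(7, 12) = 342; 325 is not s-gonal.
s = 9: P(9, 10) = 325. ✓
s = 11: P(11, 8) = 260 and P(11, 9) = 333; 325 is not s-gonal.
s = 12: P(12, 8) = 288 and P(12, 9) = 369; 325 is not s-gonal.
Hits: s ∈ {3, 9} → 2.

2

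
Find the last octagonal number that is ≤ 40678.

40136

Solve n(3n−2) ≤ 40678 for integer n.
n = 116 gives 40136 ≤ 40678, while n = 117 gives 40833 > 40678; so the answer is 40136.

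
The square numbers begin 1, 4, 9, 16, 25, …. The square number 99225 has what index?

We need n² = 99225, so n = √99225 = 315.
Check: 315² = 99225. ✓

315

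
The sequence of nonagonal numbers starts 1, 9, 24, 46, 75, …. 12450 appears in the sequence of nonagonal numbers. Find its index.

Set n(7n−5)/2 = 12450, giving 7n² − 5n − 24900 = 0.
The discriminant is 25 + 56·12450 = 697225, and √697225 = 835.
So n = (5 + 835) / 14 = 840/14 = 60.
Check: 60·(7·60 − 5)/2 = 12450. ✓

60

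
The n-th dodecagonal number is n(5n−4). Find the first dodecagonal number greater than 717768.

Solve n(5n−4) > 717768 for integer n.
The largest n with value ≤ 717768 is 379 (since 716689 ≤ 717768 < 720480), so the first above is n = 380, value 720480.

720480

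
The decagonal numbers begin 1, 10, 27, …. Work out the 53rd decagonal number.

The 53rd decagonal number is n(4n−3) with n = 53.
53·(4·53 − 3) = 53·209 = 11077.

11077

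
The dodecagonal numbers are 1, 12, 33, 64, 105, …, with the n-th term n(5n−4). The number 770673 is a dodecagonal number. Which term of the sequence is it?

393

Set n(5n−4) = 770673, giving 5n² − 4n − 770673 = 0.
The discriminant is 16 + 20·770673 = 15413476, and √15413476 = 3926.
So n = (4 + 3926) / 10 = 3930/10 = 393.
Check: 393·(5·393 − 4) = 770673. ✓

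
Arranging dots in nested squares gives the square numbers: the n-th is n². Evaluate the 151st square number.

The 151st square number is n² with n = 151.
151² = 22801.

22801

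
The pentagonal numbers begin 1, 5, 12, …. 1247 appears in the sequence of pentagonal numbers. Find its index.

Set n(3n−1)/2 = 1247, giving 3n² − n − 2494 = 0.
The discriminant is 1 + 24·1247 = 29929, and √29929 = 173.
So n = (1 + 173) / 6 = 174/6 = 29.

29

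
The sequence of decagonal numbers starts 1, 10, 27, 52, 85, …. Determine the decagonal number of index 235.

220195

The 235th decagonal number is n(4n−3) with n = 235.
235·(4·235 − 3) = 235·937 = 220195.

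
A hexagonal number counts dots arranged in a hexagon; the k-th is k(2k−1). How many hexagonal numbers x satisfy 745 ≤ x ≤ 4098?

26

The n-th hexagonal number is n(2n−1).
Smallest index with value ≥ 745: n = 20 (giving 780).
Largest index with value ≤ 4098: n = 45 (giving 4005).
Indices 20 through 45: 26 terms.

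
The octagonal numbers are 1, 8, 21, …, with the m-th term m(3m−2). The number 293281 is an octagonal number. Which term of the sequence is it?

Set n(3n−2) = 293281, giving 3n² − 2n − 293281 = 0.
The discriminant is 4 + 12·293281 = 3519376, and √3519376 = 1876.
So n = (2 + 1876) / 6 = 1878/6 = 313.

313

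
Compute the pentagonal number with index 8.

The 8th pentagonal number is n(3n−1)/2 with n = 8.
8·(3·8 − 1)/2 = 8·23/2 = 92.

92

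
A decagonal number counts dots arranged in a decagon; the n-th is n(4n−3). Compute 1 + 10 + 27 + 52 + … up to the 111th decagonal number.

Σ i(4i−3) = 4Σi² − 3Σi over i = 1..111.
Σi = 6216 and Σi² = 462056.
4·462056 − 3·6216 = 1829576.

1829576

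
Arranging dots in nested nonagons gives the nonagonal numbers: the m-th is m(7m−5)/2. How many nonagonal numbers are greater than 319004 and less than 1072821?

251

The n-th nonagonal number is n(7n−5)/2.
Smallest index with value > 319004: n = 303 (giving 320574).
Largest index with value < 1072821: n = 553 (giving 1068949).
Indices 303 through 553: 251 terms.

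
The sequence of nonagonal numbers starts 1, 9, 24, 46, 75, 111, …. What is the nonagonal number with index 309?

333411

309·(7·309 − 5)/2 = 309·2158/2 = 309·1079 = 333411.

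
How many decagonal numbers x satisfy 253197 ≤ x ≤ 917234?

The n-th decagonal number is n(4n−3).
Smallest index with value ≥ 253197: n = 252 (giving 253260).
Largest index with value ≤ 917234: n = 479 (giving 916327).
Indices 252 through 479: 228 terms.

228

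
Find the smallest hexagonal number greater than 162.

Solve n(2n−1) > 162 for integer n.
The largest n with value ≤ 162 is 9 (since 153 ≤ 162 < 190), so the first above is n = 10, value 190.

190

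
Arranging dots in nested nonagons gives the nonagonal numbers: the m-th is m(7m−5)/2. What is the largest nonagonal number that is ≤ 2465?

Solve n(7n−5)/2 ≤ 2465 for integer n.
n = 26 gives 2301 ≤ 2465, while n = 27 gives 2484 > 2465; so the answer is 2301.

2301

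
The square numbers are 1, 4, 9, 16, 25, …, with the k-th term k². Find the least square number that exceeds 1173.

1225

Solve n² > 1173 for integer n.
The largest n with value ≤ 1173 is 34 (since 1156 ≤ 1173 < 1225), so the first above is n = 35, value 1225.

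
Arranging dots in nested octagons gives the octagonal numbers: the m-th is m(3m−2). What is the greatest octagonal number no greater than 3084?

3008

Solve n(3n−2) ≤ 3084 for integer n.
n = 32 gives 3008 ≤ 3084, while n = 33 gives 3201 > 3084; so the answer is 3008.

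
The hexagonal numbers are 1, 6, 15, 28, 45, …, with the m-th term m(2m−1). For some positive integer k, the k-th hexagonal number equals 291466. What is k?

Set n(2n−1) = 291466, giving 2n² − n − 291466 = 0.
So n = (1 + 1527) / 4 = 1528/4 = 382.

382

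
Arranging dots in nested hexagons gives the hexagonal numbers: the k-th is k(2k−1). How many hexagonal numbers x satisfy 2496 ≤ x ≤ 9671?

34

The n-th hexagonal number is n(2n−1).
Smallest index with value ≥ 2496: n = 36 (giving 2556).
Largest index with value ≤ 9671: n = 69 (giving 9453).
Indices 36 through 69: 34 terms.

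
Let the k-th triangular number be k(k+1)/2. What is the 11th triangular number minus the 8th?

30

11·12/2 = 66 and 8·9/2 = 36.
Difference: 66 − 36 = 30.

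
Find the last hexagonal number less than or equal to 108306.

107416

Solve n(2n−1) ≤ 108306 for integer n.
n = 232 gives 107416 ≤ 108306, while n = 233 gives 108345 > 108306; so the answer is 107416.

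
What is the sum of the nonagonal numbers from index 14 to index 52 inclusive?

162721

Σ i(7i−5)/2 = (7Σi² − 5Σi) / 2 over i = 14..52.
Σi = 1378 − 91 = 1287 and Σi² = 48230 − 819 = 47411.
(7·47411 − 5·1287) / 2 = 325442/2 = 162721.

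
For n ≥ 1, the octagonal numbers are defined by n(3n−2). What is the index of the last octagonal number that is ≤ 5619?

Solve n(3n−2) ≤ 5619 for integer n.
n = 43 gives 5461 ≤ 5619, while n = 44 gives 5720 > 5619; so the answer is index 43.

43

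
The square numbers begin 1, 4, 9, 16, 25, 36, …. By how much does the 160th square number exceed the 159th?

n² − (n−1)² = 2n − 1, so 160² − 159² = 2·160 − 1 = 319.

319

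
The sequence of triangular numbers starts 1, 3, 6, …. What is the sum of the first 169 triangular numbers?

Σ i(i+1)/2 = (Σi² + Σi) / 2 over i = 1..169.
Σi = 14365 and Σi² = 1623245.
(1·1623245 + 1·14365) / 2 = 1637610/2 = 818805.

818805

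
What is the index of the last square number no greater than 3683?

60

Solve n² ≤ 3683 for integer n.
n = 60 gives 3600 ≤ 3683, while n = 61 gives 3721 > 3683; so the answer is index 60.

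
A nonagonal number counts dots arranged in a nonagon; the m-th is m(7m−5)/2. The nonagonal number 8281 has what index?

Set n(7n−5)/2 = 8281, giving 7n² − 5n − 16562 = 0.
So n = (5 + 681) / 14 = 686/14 = 49.

49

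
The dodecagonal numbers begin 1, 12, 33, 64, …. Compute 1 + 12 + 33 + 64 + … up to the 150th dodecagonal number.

5636075

Σ i(5i−4) = 5Σi² − 4Σi over i = 1..150.
Σi = 11325 and Σi² = 1136275.
5·1136275 − 4·11325 = 5636075.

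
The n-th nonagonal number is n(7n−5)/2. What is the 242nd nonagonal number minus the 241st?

Consecutive nonagonal numbers differ by 7n − 6: here 7·242 − 6 = 1688.

1688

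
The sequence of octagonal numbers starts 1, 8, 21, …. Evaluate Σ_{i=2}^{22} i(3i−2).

10878

Σ i(3i−2) = 3Σi² − 2Σi over i = 2..22.
Σi = 253 − 1 = 252 and Σi² = 3795 − 1 = 3794.
3·3794 − 2·252 = 10878.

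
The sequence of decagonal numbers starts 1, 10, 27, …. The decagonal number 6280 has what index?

Set n(4n−3) = 6280, giving 4n² − 3n − 6280 = 0.
The discriminant is 9 + 16·6280 = 100489, and √100489 = 317.
So n = (3 + 317) / 8 = 320/8 = 40.

40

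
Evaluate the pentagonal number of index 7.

The 7th pentagonal number is n(3n−1)/2 with n = 7.
7·(3·7 − 1)/2 = 7·20/2 = 7·10 = 70.

70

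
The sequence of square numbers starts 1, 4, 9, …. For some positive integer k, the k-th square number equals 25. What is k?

We need n² = 25, so n = √25 = 5.

5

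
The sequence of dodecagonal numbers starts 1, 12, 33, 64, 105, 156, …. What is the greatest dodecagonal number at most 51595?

Solve n(5n−4) ≤ 51595 for integer n.
n = 101 gives 50601 ≤ 51595, while n = 102 gives 51612 > 51595; so the answer is 50601.

50601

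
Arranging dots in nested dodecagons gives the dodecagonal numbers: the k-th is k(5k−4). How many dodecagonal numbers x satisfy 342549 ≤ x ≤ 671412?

104

The n-th dodecagonal number is n(5n−4).
Smallest index with value ≥ 342549: n = 263 (giving 344793).
Largest index with value ≤ 671412: n = 366 (giving 668316).
Indices 263 through 366: 104 terms.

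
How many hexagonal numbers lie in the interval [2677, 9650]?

33

The n-th hexagonal number is n(2n−1).
Smallest index with value ≥ 2677: n = 37 (giving 2701).
Largest index with value ≤ 9650: n = 69 (giving 9453).
Indices 37 through 69: 33 terms.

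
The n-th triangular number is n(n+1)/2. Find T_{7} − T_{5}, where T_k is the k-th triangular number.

13

7·8/2 = 28 and 5·6/2 = 15.
Difference: 28 − 15 = 13.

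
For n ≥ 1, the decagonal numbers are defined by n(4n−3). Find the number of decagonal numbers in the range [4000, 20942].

The n-th decagonal number is n(4n−3).
Smallest index with value ≥ 4000: n = 32 (giving 4000).
Largest index with value ≤ 20942: n = 72 (giving 20520).
Indices 32 through 72: 41 terms.

41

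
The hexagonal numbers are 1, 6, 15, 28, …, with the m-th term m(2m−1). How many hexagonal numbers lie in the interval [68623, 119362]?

The n-th hexagonal number is n(2n−1).
Smallest index with value ≥ 68623: n = 186 (giving 69006).
Largest index with value ≤ 119362: n = 244 (giving 118828).
Indices 186 through 244: 59 terms.

59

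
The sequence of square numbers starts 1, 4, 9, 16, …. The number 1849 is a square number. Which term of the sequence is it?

We need n² = 1849, so n = √1849 = 43.
Check: 43² = 1849. ✓

43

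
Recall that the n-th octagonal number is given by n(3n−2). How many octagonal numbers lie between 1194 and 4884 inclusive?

The n-th octagonal number is n(3n−2).
Smallest index with value ≥ 1194: n = 21 (giving 1281).
Largest index with value ≤ 4884: n = 40 (giving 4720).
Indices 21 through 40: 20 terms.

20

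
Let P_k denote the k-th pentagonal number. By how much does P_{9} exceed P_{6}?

9·(3·9 − 1)/2 = 117 and 6·(3·6 − 1)/2 = 51.
Difference: 117 − 51 = 66.

66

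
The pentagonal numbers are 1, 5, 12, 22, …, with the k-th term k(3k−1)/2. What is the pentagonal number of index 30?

1335

The 30th pentagonal number is n(3n−1)/2 with n = 30.
30·(3·30 − 1)/2 = 30·89/2 = 1335.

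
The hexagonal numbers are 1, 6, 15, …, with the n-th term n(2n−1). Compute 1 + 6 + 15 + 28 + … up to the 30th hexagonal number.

Σ i(2i−1) = 2Σi² − Σi over i = 1..30.
Σi = 465 and Σi² = 9455.
2·9455 − 1·465 = 18445.

18445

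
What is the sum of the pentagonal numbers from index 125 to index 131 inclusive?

171626

Σ i(3i−1)/2 = (3Σi² − Σi) / 2 over i = 125..131.
Σi = 8646 − 7750 = 896 and Σi² = 757966 − 643250 = 114716.
(3·114716 − 1·896) / 2 = 343252/2 = 171626.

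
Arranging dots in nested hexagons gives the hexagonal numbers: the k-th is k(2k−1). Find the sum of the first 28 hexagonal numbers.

Σ i(2i−1) = 2Σi² − Σi over i = 1..28.
Σi = 406 and Σi² = 7714.
2·7714 − 1·406 = 15022.

15022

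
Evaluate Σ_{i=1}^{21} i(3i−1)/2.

Σ i(3i−1)/2 = (3Σi² − Σi) / 2 over i = 1..21.
Σi = 231 and Σi² = 3311.
(3·3311 − 1·231) / 2 = 9702/2 = 4851.

4851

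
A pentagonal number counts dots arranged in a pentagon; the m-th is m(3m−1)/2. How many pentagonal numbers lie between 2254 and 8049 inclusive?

35

The n-th pentagonal number is n(3n−1)/2.
Smallest index with value ≥ 2254: n = 39 (giving 2262).
Largest index with value ≤ 8049: n = 73 (giving 7957).
Indices 39 through 73: 35 terms.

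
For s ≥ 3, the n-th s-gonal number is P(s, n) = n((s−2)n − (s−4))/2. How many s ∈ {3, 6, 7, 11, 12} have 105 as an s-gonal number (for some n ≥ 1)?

s = 3: P(3, 14) = 105. ✓
s = 6: P(6, 7) = 91 and P(6, 8) = 120; 105 is not s-gonal.
s = 7: P(7, 6) = 81 and P(7, 7) = 112; 105 is not s-gonal.
s = 11: P(11, 5) = 95 and P(11, 6) = 141; 105 is not s-gonal.
s = 12: P(12, 5) = 105. ✓
Hits: s ∈ {3, 12} → 2.

2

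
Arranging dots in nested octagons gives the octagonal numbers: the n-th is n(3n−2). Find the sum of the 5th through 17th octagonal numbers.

4979

Σ i(3i−2) = 3Σi² − 2Σi over i = 5..17.
Σi = 153 − 10 = 143 and Σi² = 1785 − 30 = 1755.
3·1755 − 2·143 = 4979.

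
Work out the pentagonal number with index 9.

117

9·(3·9 − 1)/2 = 9·26/2 = 9·13 = 117.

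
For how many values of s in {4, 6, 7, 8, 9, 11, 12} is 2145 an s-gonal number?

1

s = 4: P(4, 46) = 2116 and P(4, 47) = 2209; 2145 is not s-gonal.
s = 6: P(6, 33) = 2145. ✓
s = 7: P(7, 29) = 2059 and P(7, 30) = 2205; 2145 is not s-gonal.
s = 8: P(8, 27) = 2133 and P(8, 28) = 2296; 2145 is not s-gonal.
s = 9: P(9, 25) = 2125 and P(9, 26) = 2301; 2145 is not s-gonal.
s = 11: P(11, 22) = 2101 and P(11, 23) = 2300; 2145 is not s-gonal.
s = 12: P(12, 21) = 2121 and P(12, 22) = 2332; 2145 is not s-gonal.
Hits: s ∈ {6} → 1.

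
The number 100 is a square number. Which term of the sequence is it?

We need n² = 100, so n = √100 = 10.

10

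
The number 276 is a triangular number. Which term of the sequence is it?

Set n(n+1)/2 = 276, giving n² + n − 552 = 0.
So n = (-1 + 47) / 2 = 46/2 = 23.
Check: 23·24/2 = 276. ✓

23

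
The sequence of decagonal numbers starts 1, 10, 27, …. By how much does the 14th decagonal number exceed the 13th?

105

Consecutive decagonal numbers differ by 8n − 7: here 8·14 − 7 = 105.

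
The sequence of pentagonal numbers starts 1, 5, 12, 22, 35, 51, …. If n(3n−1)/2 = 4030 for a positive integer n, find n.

52

Set n(3n−1)/2 = 4030, giving 3n² − n − 8060 = 0.
The discriminant is 1 + 24·4030 = 96721, and √96721 = 311.
So n = (1 + 311) / 6 = 312/6 = 52.
Check: 52·(3·52 − 1)/2 = 4030. ✓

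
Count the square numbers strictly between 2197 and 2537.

The n-th square number is n².
Smallest index with value > 2197: n = 47 (giving 2209).
Largest index with value < 2537: n = 50 (giving 2500).
Indices 47 through 50: 4 terms.

4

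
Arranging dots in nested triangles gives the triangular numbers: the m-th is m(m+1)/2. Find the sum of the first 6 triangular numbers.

56

Σ i(i+1)/2 = (Σi² + Σi) / 2 over i = 1..6.
Σi = 21 and Σi² = 91.
(1·91 + 1·21) / 2 = 112/2 = 56.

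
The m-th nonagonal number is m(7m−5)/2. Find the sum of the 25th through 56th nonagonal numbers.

Σ i(7i−5)/2 = (7Σi² − 5Σi) / 2 over i = 25..56.
Σi = 1596 − 300 = 1296 and Σi² = 60116 − 4900 = 55216.
(7·55216 − 5·1296) / 2 = 380032/2 = 190016.

190016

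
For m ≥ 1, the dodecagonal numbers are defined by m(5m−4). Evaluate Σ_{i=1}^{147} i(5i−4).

5304838

Σ i(5i−4) = 5Σi² − 4Σi over i = 1..147.
Σi = 10878 and Σi² = 1069670.
5·1069670 − 4·10878 = 5304838.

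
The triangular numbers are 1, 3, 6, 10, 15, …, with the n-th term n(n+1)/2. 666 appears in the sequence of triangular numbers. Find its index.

Set n(n+1)/2 = 666, giving n² + n − 1332 = 0.
The discriminant is 1 + 8·666 = 5329, and √5329 = 73.
So n = (-1 + 73) / 2 = 72/2 = 36.

36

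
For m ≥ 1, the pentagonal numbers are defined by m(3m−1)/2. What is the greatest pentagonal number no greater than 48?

Solve n(3n−1)/2 ≤ 48 for integer n.
n = 5 gives 35 ≤ 48, while n = 6 gives 51 > 48; so the answer is 35.

35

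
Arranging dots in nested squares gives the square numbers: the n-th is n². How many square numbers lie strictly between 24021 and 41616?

The n-th square number is n².
Smallest index with value > 24021: n = 155 (giving 24025).
Largest index with value < 41616: n = 203 (giving 41209).
Indices 155 through 203: 49 terms.

49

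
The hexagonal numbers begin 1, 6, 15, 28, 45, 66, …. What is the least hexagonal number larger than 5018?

Solve n(2n−1) > 5018 for integer n.
The largest n with value ≤ 5018 is 50 (since 4950 ≤ 5018 < 5151), so the first above is n = 51, value 5151.

5151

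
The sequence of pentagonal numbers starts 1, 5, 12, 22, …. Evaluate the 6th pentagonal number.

51

The 6th pentagonal number is n(3n−1)/2 with n = 6.
6·(3·6 − 1)/2 = 6·17/2 = 51.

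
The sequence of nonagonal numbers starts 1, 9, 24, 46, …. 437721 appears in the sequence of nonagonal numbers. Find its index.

Set n(7n−5)/2 = 437721, giving 7n² − 5n − 875442 = 0.
The discriminant is 25 + 56·437721 = 24512401, and √24512401 = 4951.
So n = (5 + 4951) / 14 = 4956/14 = 354.
Check: 354·(7·354 − 5)/2 = 437721. ✓

354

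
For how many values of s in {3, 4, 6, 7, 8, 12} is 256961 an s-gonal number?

s = 3: P(3, 716) = 256686 and P(3, 717) = 257403; 256961 is not s-gonal.
s = 4: P(4, 506) = 256036 and P(4, 507) = 257049; 256961 is not s-gonal.
s = 6: P(6, 358) = 255970 and P(6, 359) = 257403; 256961 is not s-gonal.
s = 7: P(7, 320) = 255520 and P(7, 321) = 257121; 256961 is not s-gonal.
s = 8: P(8, 293) = 256961. ✓
s = 12: P(12, 227) = 256737 and P(12, 228) = 259008; 256961 is not s-gonal.
Hits: s ∈ {8} → 1.

1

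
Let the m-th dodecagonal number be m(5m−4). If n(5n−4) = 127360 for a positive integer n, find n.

Set n(5n−4) = 127360, giving 5n² − 4n − 127360 = 0.
So n = (4 + 1596) / 10 = 1600/10 = 160.

160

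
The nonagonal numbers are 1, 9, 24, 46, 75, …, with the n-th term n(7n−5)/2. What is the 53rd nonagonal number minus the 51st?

53·(7·53 − 5)/2 = 9699 and 51·(7·51 − 5)/2 = 8976.
Difference: 9699 − 8976 = 723.

723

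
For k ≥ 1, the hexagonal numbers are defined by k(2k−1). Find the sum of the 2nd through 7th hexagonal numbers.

251

Σ i(2i−1) = 2Σi² − Σi over i = 2..7.
Σi = 28 − 1 = 27 and Σi² = 140 − 1 = 139.
2·139 − 1·27 = 251.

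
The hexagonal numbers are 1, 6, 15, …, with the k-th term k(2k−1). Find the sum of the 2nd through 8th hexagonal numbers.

Σ i(2i−1) = 2Σi² − Σi over i = 2..8.
Σi = 36 − 1 = 35 and Σi² = 204 − 1 = 203.
2·203 − 1·35 = 371.

371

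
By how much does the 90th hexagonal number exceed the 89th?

357

Consecutive hexagonal numbers differ by 4n − 3: here 4·90 − 3 = 357.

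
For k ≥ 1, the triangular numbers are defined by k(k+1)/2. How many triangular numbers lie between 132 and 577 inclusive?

18

The n-th triangular number is n(n+1)/2.
Smallest index with value ≥ 132: n = 16 (giving 136).
Largest index with value ≤ 577: n = 33 (giving 561).
Indices 16 through 33: 18 terms.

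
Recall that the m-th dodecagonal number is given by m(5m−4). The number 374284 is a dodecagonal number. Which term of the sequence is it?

Set n(5n−4) = 374284, giving 5n² − 4n − 374284 = 0.
The discriminant is 16 + 20·374284 = 7485696, and √7485696 = 2736.
So n = (4 + 2736) / 10 = 2740/10 = 274.
Check: 274·(5·274 − 4) = 374284. ✓

274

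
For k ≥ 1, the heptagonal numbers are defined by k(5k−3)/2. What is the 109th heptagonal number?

29539

109·(5·109 − 3)/2 = 109·542/2 = 109·271 = 29539.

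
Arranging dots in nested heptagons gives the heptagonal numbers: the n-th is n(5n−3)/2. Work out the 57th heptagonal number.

The 57th heptagonal number is n(5n−3)/2 with n = 57.
57·(5·57 − 3)/2 = 57·282/2 = 57·141 = 8037.

8037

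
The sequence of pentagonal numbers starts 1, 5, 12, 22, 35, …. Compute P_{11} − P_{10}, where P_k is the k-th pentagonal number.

31

Consecutive pentagonal numbers differ by 3n − 2: here 3·11 − 2 = 31.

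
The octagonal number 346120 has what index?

Set n(3n−2) = 346120, giving 3n² − 2n − 346120 = 0.
So n = (2 + 2038) / 6 = 2040/6 = 340.

340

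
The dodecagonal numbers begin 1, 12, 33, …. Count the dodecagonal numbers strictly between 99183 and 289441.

The n-th dodecagonal number is n(5n−4).
Smallest index with value > 99183: n = 142 (giving 100252).
Largest index with value < 289441: n = 240 (giving 287040).
Indices 142 through 240: 99 terms.

99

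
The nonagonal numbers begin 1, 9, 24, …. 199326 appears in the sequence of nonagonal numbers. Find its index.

239

Set n(7n−5)/2 = 199326, giving 7n² − 5n − 398652 = 0.
The discriminant is 25 + 56·199326 = 11162281, and √11162281 = 3341.
So n = (5 + 3341) / 14 = 3346/14 = 239.
Check: 239·(7·239 − 5)/2 = 199326. ✓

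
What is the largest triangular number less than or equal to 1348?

Solve n(n+1)/2 ≤ 1348 for integer n.
n = 51 gives 1326 ≤ 1348, while n = 52 gives 1378 > 1348; so the answer is 1326.

1326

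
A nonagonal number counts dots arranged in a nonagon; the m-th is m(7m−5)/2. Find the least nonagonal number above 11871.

Solve n(7n−5)/2 > 11871 for integer n.
The largest n with value ≤ 11871 is 58 (since 11629 ≤ 11871 < 12036), so the first above is n = 59, value 12036.

12036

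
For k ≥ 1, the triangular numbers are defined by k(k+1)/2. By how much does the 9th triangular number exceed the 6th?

24

9·10/2 = 45 and 6·7/2 = 21.
Difference: 45 − 21 = 24.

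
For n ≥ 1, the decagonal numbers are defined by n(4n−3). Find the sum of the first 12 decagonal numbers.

2366

Σ i(4i−3) = 4Σi² − 3Σi over i = 1..12.
Σi = 78 and Σi² = 650.
4·650 − 3·78 = 2366.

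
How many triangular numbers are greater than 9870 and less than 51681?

180

The n-th triangular number is n(n+1)/2.
Smallest index with value > 9870: n = 141 (giving 10011).
Largest index with value < 51681: n = 320 (giving 51360).
Indices 141 through 320: 180 terms.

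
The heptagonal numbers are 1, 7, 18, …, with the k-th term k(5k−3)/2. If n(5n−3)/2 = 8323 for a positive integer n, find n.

Set n(5n−3)/2 = 8323, giving 5n² − 3n − 16646 = 0.
So n = (3 + 577) / 10 = 580/10 = 58.

58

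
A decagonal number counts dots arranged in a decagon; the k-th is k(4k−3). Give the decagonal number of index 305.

371185

The 305th decagonal number is n(4n−3) with n = 305.
305·(4·305 − 3) = 305·1217 = 371185.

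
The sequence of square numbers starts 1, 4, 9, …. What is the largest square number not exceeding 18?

16

Solve n² ≤ 18 for integer n.
n = 4 gives 16 ≤ 18, while n = 5 gives 25 > 18; so the answer is 16.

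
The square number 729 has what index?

27

We need n² = 729, so n = √729 = 27.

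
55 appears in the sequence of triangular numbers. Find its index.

10

Set n(n+1)/2 = 55, giving n² + n − 110 = 0.
The discriminant is 1 + 8·55 = 441, and √441 = 21.
So n = (-1 + 21) / 2 = 20/2 = 10.
Check: 10·11/2 = 55. ✓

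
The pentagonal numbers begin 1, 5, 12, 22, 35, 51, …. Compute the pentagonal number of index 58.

The 58th pentagonal number is n(3n−1)/2 with n = 58.
58·(3·58 − 1)/2 = 58·173/2 = 5017.

5017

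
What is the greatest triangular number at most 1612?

Solve n(n+1)/2 ≤ 1612 for integer n.
n = 56 gives 1596 ≤ 1612, while n = 57 gives 1653 > 1612; so the answer is 1596.

1596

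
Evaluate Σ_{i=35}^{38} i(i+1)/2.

2740

Σ i(i+1)/2 = (Σi² + Σi) / 2 over i = 35..38.
Σi = 741 − 595 = 146 and Σi² = 19019 − 13685 = 5334.
(1·5334 + 1·146) / 2 = 5480/2 = 2740.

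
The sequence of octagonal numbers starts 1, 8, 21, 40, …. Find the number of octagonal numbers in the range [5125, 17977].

The n-th octagonal number is n(3n−2).
Smallest index with value ≥ 5125: n = 42 (giving 5208).
Largest index with value ≤ 17977: n = 77 (giving 17633).
Indices 42 through 77: 36 terms.

36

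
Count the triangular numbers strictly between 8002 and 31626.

The n-th triangular number is n(n+1)/2.
Smallest index with value > 8002: n = 127 (giving 8128).
Largest index with value < 31626: n = 250 (giving 31375).
Indices 127 through 250: 124 terms.

124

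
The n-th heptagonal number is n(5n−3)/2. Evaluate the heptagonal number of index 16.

The 16th heptagonal number is n(5n−3)/2 with n = 16.
16·(5·16 − 3)/2 = 16·77/2 = 616.

616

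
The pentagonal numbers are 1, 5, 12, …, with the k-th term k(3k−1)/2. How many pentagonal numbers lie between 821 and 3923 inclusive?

The n-th pentagonal number is n(3n−1)/2.
Smallest index with value ≥ 821: n = 24 (giving 852).
Largest index with value ≤ 3923: n = 51 (giving 3876).
Indices 24 through 51: 28 terms.

28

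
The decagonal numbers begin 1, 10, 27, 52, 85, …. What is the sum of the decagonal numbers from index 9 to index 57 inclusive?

247793

Σ i(4i−3) = 4Σi² − 3Σi over i = 9..57.
Σi = 1653 − 36 = 1617 and Σi² = 63365 − 204 = 63161.
4·63161 − 3·1617 = 247793.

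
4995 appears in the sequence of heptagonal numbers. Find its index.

Set n(5n−3)/2 = 4995, giving 5n² − 3n − 9990 = 0.
The discriminant is 9 + 40·4995 = 199809, and √199809 = 447.
So n = (3 + 447) / 10 = 450/10 = 45.

45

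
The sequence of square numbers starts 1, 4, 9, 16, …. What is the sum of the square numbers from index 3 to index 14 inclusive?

Σ_{i=3}^{14} i² = 1015 − 5 = 1010.

1010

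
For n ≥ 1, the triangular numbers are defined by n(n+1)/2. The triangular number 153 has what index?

17

Set n(n+1)/2 = 153, giving n² + n − 306 = 0.
The discriminant is 1 + 8·153 = 1225, and √1225 = 35.
So n = (-1 + 35) / 2 = 34/2 = 17.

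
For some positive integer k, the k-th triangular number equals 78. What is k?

12

Set n(n+1)/2 = 78, giving n² + n − 156 = 0.
The discriminant is 1 + 8·78 = 625, and √625 = 25.
So n = (-1 + 25) / 2 = 24/2 = 12.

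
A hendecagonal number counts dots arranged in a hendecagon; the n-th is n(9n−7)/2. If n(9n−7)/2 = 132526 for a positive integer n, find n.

172

Set n(9n−7)/2 = 132526, giving 9n² − 7n − 265052 = 0.
The discriminant is 49 + 72·132526 = 9541921, and √9541921 = 3089.
So n = (7 + 3089) / 18 = 3096/18 = 172.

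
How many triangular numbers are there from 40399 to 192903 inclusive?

337

The n-th triangular number is n(n+1)/2.
Smallest index with value ≥ 40399: n = 284 (giving 40470).
Largest index with value ≤ 192903: n = 620 (giving 192510).
Indices 284 through 620: 337 terms.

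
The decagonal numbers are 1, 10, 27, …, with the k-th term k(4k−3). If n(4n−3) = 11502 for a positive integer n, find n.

Set n(4n−3) = 11502, giving 4n² − 3n − 11502 = 0.
So n = (3 + 429) / 8 = 432/8 = 54.

54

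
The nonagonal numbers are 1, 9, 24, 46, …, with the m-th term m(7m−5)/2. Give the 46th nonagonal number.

The 46th nonagonal number is n(7n−5)/2 with n = 46.
46·(7·46 − 5)/2 = 46·317/2 = 7291.

7291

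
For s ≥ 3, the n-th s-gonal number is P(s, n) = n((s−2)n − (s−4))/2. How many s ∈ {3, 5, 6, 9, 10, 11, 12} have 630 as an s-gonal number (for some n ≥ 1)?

s = 3: P(3, 35) = 630. ✓
s = 5: P(5, 20) = 590 and P(5, 21) = 651; 630 is not s-gonal.
s = 6: P(6, 18) = 630. ✓
s = 9: P(9, 13) = 559 and P(9, 14) = 651; 630 is not s-gonal.
s = 10: P(10, 12) = 540 and P(10, 13) = 637; 630 is not s-gonal.
s = 11: P(11, 12) = 606 and P(11, 13) = 715; 630 is not s-gonal.
s = 12: P(12, 11) = 561 and P(12, 12) = 672; 630 is not s-gonal.
Hits: s ∈ {3, 6} → 2.

2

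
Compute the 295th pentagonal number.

130390

The 295th pentagonal number is n(3n−1)/2 with n = 295.
295·(3·295 − 1)/2 = 295·884/2 = 295·442 = 130390.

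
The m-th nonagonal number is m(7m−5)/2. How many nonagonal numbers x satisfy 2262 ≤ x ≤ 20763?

52

The n-th nonagonal number is n(7n−5)/2.
Smallest index with value ≥ 2262: n = 26 (giving 2301).
Largest index with value ≤ 20763: n = 77 (giving 20559).
Indices 26 through 77: 52 terms.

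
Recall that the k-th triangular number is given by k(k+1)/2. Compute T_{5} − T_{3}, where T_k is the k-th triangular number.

9

5·6/2 = 15 and 3·4/2 = 6.
Difference: 15 − 6 = 9.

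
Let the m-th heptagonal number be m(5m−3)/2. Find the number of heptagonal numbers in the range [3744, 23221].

58

The n-th heptagonal number is n(5n−3)/2.
Smallest index with value ≥ 3744: n = 39 (giving 3744).
Largest index with value ≤ 23221: n = 96 (giving 22896).
Indices 39 through 96: 58 terms.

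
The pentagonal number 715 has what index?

Set n(3n−1)/2 = 715, giving 3n² − n − 1430 = 0.
The discriminant is 1 + 24·715 = 17161, and √17161 = 131.
So n = (1 + 131) / 6 = 132/6 = 22.
Check: 22·(3·22 − 1)/2 = 715. ✓

22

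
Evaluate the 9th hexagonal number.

153

The 9th hexagonal number is n(2n−1) with n = 9.
9·(2·9 − 1) = 9·17 = 153.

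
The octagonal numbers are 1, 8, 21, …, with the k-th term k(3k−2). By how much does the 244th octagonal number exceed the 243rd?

1459

Consecutive octagonal numbers differ by 6n − 5: here 6·244 − 5 = 1459.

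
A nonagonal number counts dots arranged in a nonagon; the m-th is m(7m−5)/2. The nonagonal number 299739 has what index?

293

Set n(7n−5)/2 = 299739, giving 7n² − 5n − 599478 = 0.
The discriminant is 25 + 56·299739 = 16785409, and √16785409 = 4097.
So n = (5 + 4097) / 14 = 4102/14 = 293.
Check: 293·(7·293 − 5)/2 = 299739. ✓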